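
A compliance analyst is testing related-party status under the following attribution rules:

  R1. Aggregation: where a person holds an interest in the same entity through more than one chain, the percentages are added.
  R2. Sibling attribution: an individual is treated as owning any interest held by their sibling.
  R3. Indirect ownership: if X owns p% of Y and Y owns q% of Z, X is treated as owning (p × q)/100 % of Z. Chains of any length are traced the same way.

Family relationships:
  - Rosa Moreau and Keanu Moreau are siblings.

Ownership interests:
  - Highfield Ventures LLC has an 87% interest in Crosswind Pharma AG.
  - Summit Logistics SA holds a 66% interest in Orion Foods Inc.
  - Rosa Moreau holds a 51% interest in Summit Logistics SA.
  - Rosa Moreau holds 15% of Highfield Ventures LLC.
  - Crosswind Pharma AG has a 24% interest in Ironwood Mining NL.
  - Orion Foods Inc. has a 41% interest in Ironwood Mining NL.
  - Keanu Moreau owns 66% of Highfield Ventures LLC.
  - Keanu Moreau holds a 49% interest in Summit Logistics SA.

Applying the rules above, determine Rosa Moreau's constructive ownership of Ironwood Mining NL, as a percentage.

43.9728%

By sibling attribution (R2), Rosa Moreau is treated as also owning Keanu Moreau's interest in Highfield Ventures LLC, giving 15% + 66% = 81%.
By sibling attribution (R2), Rosa Moreau is treated as also owning Keanu Moreau's interest in Summit Logistics SA, giving 51% + 49% = 100%.
Chain via Highfield Ventures LLC → Crosswind Pharma AG (R3): 81% × 87% × 24% = 16.9128% of Ironwood Mining NL.
Chain via Summit Logistics SA → Orion Foods Inc. (R3): 100% × 66% × 41% = 27.06% of Ironwood Mining NL.
Aggregating (R1): 16.9128% + 27.06% = 43.9728%.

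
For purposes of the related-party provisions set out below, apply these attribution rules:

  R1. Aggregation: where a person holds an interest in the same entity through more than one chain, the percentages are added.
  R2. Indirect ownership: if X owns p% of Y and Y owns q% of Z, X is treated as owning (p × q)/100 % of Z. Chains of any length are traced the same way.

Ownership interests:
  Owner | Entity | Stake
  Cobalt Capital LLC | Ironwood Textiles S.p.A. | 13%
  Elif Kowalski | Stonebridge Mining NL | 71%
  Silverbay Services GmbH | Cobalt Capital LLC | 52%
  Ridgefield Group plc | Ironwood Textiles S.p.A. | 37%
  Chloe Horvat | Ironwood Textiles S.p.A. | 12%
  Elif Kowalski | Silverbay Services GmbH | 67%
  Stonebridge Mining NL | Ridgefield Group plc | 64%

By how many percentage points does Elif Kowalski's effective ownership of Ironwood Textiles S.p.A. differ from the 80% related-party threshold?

Chain via Stonebridge Mining NL → Ridgefield Group plc (R2): 71% × 64% × 37% = 16.8128% of Ironwood Textiles S.p.A.
Chain via Silverbay Services GmbH → Cobalt Capital LLC (R2): 67% × 52% × 13% = 4.5292% of Ironwood Textiles S.p.A.
Aggregating (R1): 16.8128% + 4.5292% = 21.342%.
21.342% falls short of the 80% threshold by 58.658 percentage points.

58.658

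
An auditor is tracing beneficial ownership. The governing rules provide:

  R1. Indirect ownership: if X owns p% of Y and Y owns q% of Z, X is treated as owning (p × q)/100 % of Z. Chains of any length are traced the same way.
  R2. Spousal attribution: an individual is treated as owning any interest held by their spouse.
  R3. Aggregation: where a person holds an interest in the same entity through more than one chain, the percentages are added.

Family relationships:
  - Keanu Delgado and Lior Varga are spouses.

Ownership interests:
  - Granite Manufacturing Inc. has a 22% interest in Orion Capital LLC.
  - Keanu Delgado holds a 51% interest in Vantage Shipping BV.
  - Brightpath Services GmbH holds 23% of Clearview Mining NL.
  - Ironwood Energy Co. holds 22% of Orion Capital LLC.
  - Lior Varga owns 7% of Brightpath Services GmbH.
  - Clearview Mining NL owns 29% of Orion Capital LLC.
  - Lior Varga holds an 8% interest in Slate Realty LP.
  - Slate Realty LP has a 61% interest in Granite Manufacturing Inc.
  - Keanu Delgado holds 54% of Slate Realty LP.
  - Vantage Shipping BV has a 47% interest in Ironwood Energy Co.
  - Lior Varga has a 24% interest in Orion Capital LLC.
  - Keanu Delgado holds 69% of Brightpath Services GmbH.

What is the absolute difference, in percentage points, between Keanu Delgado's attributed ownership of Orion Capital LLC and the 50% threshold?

By spousal attribution (R2), Keanu Delgado is treated as also owning Lior Varga's interest in Slate Realty LP, giving 54% + 8% = 62%.
By spousal attribution (R2), Keanu Delgado is treated as also owning Lior Varga's interest in Brightpath Services GmbH, giving 69% + 7% = 76%.
By spousal attribution (R2), Keanu Delgado is treated as owning Lior Varga's 24% interest in Orion Capital LLC.
Chain via Slate Realty LP → Granite Manufacturing Inc. (R1): 62% × 61% × 22% = 8.3204% of Orion Capital LLC.
Chain via Vantage Shipping BV → Ironwood Energy Co. (R1): 51% × 47% × 22% = 5.2734% of Orion Capital LLC.
Chain via Brightpath Services GmbH → Clearview Mining NL (R1): 76% × 23% × 29% = 5.0692% of Orion Capital LLC.
Direct interest in Orion Capital LLC: 24%.
Aggregating (R3): 8.3204% + 5.2734% + 5.0692% + 24% = 42.663%.
42.663% falls short of the 50% threshold by 7.337 percentage points.

7.337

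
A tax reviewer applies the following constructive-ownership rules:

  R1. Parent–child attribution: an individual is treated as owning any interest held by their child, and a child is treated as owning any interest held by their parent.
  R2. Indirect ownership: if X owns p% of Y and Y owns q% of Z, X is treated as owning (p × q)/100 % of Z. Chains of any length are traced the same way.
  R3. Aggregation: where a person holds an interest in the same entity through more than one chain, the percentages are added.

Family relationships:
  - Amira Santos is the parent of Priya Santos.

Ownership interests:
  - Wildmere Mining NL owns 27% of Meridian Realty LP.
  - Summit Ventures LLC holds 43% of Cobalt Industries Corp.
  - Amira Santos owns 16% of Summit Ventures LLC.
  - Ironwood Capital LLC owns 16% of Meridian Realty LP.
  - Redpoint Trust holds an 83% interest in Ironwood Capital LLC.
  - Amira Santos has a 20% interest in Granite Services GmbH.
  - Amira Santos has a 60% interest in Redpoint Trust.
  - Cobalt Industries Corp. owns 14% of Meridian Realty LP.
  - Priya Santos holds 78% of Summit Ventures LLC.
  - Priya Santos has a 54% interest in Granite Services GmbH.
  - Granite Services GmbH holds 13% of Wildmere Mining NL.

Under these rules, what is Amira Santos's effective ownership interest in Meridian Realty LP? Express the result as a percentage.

By parent–child attribution (R1), Amira Santos is treated as also owning Priya Santos's interest in Granite Services GmbH, giving 20% + 54% = 74%.
By parent–child attribution (R1), Amira Santos is treated as also owning Priya Santos's interest in Summit Ventures LLC, giving 16% + 78% = 94%.
Chain via Redpoint Trust → Ironwood Capital LLC (R2): 60% × 83% × 16% = 7.968% of Meridian Realty LP.
Chain via Granite Services GmbH → Wildmere Mining NL (R2): 74% × 13% × 27% = 2.5974% of Meridian Realty LP.
Chain via Summit Ventures LLC → Cobalt Industries Corp. (R2): 94% × 43% × 14% = 5.6588% of Meridian Realty LP.
Aggregating (R3): 7.968% + 2.5974% + 5.6588% = 16.2242%.

16.2242%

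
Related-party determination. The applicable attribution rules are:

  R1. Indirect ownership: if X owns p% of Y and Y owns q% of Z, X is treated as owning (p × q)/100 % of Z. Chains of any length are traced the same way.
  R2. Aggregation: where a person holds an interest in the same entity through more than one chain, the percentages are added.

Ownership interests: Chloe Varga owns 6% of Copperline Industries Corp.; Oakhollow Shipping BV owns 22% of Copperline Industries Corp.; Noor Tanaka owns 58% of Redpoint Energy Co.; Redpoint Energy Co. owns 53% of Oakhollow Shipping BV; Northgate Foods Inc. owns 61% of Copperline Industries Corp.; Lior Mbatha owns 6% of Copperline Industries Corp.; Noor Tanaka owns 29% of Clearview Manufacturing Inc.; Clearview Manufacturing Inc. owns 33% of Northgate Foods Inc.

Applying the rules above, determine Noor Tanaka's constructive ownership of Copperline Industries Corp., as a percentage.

Chain via Redpoint Energy Co. → Oakhollow Shipping BV (R1): 58% × 53% × 22% = 6.7628% of Copperline Industries Corp.
Chain via Clearview Manufacturing Inc. → Northgate Foods Inc. (R1): 29% × 33% × 61% = 5.8377% of Copperline Industries Corp.
Aggregating (R2): 6.7628% + 5.8377% = 12.6005%.

12.6005%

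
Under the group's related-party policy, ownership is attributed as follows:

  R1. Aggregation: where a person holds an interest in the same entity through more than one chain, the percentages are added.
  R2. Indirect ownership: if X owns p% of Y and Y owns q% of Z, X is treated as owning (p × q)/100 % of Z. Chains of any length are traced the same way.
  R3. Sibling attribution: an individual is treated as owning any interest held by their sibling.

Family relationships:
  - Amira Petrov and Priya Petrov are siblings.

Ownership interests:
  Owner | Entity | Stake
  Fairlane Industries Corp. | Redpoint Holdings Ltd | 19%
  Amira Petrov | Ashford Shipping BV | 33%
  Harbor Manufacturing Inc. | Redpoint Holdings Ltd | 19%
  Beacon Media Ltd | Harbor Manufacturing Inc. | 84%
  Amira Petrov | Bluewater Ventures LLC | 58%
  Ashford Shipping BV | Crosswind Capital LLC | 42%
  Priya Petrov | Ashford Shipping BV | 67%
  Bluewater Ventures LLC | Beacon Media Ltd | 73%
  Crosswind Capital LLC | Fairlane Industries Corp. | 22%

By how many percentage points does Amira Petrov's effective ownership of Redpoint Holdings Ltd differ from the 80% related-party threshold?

By sibling attribution (R3), Amira Petrov is treated as also owning Priya Petrov's interest in Ashford Shipping BV, giving 33% + 67% = 100%.
Chain via Ashford Shipping BV → Crosswind Capital LLC → Fairlane Industries Corp. (R2): 100% × 42% × 22% × 19% = 1.7556% of Redpoint Holdings Ltd.
Chain via Bluewater Ventures LLC → Beacon Media Ltd → Harbor Manufacturing Inc. (R2): 58% × 73% × 84% × 19% = 6.757464% of Redpoint Holdings Ltd.
Aggregating (R1): 1.7556% + 6.757464% = 8.513064%.
8.513064% falls short of the 80% threshold by 71.486936 percentage points.

71.486936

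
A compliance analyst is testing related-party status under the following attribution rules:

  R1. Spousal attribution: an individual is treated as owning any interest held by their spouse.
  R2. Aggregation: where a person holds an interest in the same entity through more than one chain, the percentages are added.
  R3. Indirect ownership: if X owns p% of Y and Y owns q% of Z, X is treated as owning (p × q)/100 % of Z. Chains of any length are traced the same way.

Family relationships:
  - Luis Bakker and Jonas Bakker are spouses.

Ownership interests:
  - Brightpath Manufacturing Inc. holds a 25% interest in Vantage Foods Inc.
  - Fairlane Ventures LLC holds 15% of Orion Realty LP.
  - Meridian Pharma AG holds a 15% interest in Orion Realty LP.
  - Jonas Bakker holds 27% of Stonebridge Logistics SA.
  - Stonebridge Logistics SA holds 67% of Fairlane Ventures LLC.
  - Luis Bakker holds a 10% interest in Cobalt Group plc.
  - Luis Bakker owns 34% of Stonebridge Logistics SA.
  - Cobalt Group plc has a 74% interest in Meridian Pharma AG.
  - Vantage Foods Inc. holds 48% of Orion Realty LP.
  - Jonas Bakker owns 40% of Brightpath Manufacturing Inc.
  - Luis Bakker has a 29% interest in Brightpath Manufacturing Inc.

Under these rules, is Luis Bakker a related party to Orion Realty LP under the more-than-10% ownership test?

Yes

By spousal attribution (R1), Luis Bakker is treated as also owning Jonas Bakker's interest in Stonebridge Logistics SA, giving 34% + 27% = 61%.
By spousal attribution (R1), Luis Bakker is treated as also owning Jonas Bakker's interest in Brightpath Manufacturing Inc, giving 29% + 40% = 69%.
Chain via Stonebridge Logistics SA → Fairlane Ventures LLC (R3): 61% × 67% × 15% = 6.1305% of Orion Realty LP.
Chain via Cobalt Group plc → Meridian Pharma AG (R3): 10% × 74% × 15% = 1.11% of Orion Realty LP.
Chain via Brightpath Manufacturing Inc. → Vantage Foods Inc. (R3): 69% × 25% × 48% = 8.28% of Orion Realty LP.
Aggregating (R2): 6.1305% + 1.11% + 8.28% = 15.5205%.
15.5205% exceeds the 10% threshold, so Luis is a related party to Orion Realty LP.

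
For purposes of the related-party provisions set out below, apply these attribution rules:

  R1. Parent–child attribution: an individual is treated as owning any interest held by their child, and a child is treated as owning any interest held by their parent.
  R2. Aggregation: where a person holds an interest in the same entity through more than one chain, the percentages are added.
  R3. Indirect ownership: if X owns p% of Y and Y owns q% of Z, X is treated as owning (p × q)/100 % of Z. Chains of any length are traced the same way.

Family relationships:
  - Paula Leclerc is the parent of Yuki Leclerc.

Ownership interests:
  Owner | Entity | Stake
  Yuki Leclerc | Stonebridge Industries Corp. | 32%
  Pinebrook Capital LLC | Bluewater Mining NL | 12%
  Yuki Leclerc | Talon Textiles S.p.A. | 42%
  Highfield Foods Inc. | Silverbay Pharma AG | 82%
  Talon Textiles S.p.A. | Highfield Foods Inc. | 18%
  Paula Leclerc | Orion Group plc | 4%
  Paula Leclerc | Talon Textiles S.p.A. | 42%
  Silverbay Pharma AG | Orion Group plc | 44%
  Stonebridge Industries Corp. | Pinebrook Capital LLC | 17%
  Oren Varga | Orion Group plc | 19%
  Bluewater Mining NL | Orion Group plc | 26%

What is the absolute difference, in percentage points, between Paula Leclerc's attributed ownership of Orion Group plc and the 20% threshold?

10.374976

By parent–child attribution (R1), Paula Leclerc is treated as also owning Yuki Leclerc's interest in Talon Textiles S.p.A, giving 42% + 42% = 84%.
By parent–child attribution (R1), Paula Leclerc is treated as owning Yuki Leclerc's 32% interest in Stonebridge Industries Corp.
Chain via Talon Textiles S.p.A. → Highfield Foods Inc. → Silverbay Pharma AG (R3): 84% × 18% × 82% × 44% = 5.455296% of Orion Group plc.
Direct interest in Orion Group plc: 4%.
Chain via Stonebridge Industries Corp. → Pinebrook Capital LLC → Bluewater Mining NL (R3): 32% × 17% × 12% × 26% = 0.169728% of Orion Group plc.
Aggregating (R2): 5.455296% + 4% + 0.169728% = 9.625024%.
9.625024% falls short of the 20% threshold by 10.374976 percentage points.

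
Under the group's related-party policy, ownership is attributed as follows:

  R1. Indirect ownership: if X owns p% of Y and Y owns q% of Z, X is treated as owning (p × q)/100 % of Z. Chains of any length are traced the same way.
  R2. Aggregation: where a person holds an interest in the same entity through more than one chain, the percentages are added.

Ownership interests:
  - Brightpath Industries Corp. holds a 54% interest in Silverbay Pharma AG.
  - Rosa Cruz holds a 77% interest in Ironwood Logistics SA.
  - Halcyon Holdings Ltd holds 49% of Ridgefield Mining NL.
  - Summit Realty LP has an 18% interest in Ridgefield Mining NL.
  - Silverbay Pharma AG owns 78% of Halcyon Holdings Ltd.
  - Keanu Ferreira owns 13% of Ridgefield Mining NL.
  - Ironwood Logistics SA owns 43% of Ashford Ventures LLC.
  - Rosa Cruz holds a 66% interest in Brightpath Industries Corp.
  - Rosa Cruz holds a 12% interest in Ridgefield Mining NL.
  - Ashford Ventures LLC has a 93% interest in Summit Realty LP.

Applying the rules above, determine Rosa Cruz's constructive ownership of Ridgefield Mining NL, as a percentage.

31.164222%

Chain via Brightpath Industries Corp. → Silverbay Pharma AG → Halcyon Holdings Ltd (R1): 66% × 54% × 78% × 49% = 13.621608% of Ridgefield Mining NL.
Chain via Ironwood Logistics SA → Ashford Ventures LLC → Summit Realty LP (R1): 77% × 43% × 93% × 18% = 5.542614% of Ridgefield Mining NL.
Direct interest in Ridgefield Mining NL: 12%.
Aggregating (R2): 13.621608% + 5.542614% + 12% = 31.164222%.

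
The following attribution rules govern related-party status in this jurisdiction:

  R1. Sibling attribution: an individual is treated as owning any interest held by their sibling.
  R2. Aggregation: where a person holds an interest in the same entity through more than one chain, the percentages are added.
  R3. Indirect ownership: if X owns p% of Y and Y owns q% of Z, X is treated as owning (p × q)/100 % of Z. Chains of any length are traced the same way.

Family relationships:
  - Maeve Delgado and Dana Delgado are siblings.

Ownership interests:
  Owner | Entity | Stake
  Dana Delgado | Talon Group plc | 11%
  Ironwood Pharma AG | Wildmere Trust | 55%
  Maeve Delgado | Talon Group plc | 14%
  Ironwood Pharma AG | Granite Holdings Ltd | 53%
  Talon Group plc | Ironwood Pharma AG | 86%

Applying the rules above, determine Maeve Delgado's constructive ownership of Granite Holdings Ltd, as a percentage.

11.395%

By sibling attribution (R1), Maeve Delgado is treated as also owning Dana Delgado's interest in Talon Group plc, giving 14% + 11% = 25%.
Chain via Talon Group plc → Ironwood Pharma AG (R3): 25% × 86% × 53% = 11.395% of Granite Holdings Ltd.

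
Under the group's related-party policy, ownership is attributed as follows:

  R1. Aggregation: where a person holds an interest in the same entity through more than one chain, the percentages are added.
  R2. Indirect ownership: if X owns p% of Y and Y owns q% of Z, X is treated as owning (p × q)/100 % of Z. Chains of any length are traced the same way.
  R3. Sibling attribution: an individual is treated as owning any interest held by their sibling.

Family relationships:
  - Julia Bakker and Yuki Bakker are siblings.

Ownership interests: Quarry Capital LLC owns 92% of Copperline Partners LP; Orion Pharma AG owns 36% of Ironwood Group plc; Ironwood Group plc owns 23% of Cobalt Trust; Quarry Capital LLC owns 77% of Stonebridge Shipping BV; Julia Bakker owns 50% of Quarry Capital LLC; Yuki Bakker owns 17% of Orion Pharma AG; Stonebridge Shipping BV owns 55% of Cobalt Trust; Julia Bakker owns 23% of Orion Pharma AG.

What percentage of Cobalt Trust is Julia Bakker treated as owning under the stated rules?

By sibling attribution (R3), Julia Bakker is treated as also owning Yuki Bakker's interest in Orion Pharma AG, giving 23% + 17% = 40%.
Chain via Orion Pharma AG → Ironwood Group plc (R2): 40% × 36% × 23% = 3.312% of Cobalt Trust.
Chain via Quarry Capital LLC → Stonebridge Shipping BV (R2): 50% × 77% × 55% = 21.175% of Cobalt Trust.
Aggregating (R1): 3.312% + 21.175% = 24.487%.

24.487%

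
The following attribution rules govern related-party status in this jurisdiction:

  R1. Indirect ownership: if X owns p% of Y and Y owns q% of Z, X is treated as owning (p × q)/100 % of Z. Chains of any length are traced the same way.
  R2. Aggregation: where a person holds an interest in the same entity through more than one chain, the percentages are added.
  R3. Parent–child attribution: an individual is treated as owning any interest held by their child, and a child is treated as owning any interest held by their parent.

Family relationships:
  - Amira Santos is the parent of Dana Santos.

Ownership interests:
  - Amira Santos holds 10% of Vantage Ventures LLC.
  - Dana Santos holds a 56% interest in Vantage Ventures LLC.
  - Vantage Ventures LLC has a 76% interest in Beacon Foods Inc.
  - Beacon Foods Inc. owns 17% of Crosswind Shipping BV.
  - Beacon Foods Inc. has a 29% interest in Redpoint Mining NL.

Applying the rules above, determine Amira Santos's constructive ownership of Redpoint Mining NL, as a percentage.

By parent–child attribution (R3), Amira Santos is treated as also owning Dana Santos's interest in Vantage Ventures LLC, giving 10% + 56% = 66%.
Chain via Vantage Ventures LLC → Beacon Foods Inc. (R1): 66% × 76% × 29% = 14.5464% of Redpoint Mining NL.

14.5464%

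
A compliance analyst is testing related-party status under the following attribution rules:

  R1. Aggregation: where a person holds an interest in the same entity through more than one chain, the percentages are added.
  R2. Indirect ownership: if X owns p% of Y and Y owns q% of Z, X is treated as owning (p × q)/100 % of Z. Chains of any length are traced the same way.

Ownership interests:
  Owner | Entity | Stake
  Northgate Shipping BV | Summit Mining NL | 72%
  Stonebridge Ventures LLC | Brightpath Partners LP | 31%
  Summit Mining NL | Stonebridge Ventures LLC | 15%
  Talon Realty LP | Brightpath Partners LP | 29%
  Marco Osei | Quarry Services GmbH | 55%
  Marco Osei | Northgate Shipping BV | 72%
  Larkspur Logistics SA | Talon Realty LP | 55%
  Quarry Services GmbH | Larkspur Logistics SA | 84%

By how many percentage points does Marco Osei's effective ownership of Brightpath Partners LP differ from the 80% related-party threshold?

Chain via Northgate Shipping BV → Summit Mining NL → Stonebridge Ventures LLC (R2): 72% × 72% × 15% × 31% = 2.41056% of Brightpath Partners LP.
Chain via Quarry Services GmbH → Larkspur Logistics SA → Talon Realty LP (R2): 55% × 84% × 55% × 29% = 7.3689% of Brightpath Partners LP.
Aggregating (R1): 2.41056% + 7.3689% = 9.77946%.
9.77946% falls short of the 80% threshold by 70.22054 percentage points.

70.22054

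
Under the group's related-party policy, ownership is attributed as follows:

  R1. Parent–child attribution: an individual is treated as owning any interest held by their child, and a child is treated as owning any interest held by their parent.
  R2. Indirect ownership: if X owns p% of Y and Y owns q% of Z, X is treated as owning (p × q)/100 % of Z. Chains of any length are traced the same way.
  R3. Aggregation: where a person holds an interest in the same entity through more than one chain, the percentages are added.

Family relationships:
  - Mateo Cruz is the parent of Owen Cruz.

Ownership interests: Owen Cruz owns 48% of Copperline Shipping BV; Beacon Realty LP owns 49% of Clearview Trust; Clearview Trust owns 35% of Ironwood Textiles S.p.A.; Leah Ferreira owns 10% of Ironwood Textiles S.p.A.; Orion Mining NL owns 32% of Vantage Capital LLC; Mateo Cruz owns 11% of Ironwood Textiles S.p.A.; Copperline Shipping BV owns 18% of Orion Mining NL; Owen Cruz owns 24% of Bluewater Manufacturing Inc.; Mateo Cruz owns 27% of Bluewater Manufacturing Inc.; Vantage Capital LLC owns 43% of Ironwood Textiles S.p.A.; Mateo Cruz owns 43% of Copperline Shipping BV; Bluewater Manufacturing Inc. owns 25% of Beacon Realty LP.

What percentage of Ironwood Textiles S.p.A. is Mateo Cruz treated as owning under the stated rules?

By parent–child attribution (R1), Mateo Cruz is treated as also owning Owen Cruz's interest in Bluewater Manufacturing Inc, giving 27% + 24% = 51%.
By parent–child attribution (R1), Mateo Cruz is treated as also owning Owen Cruz's interest in Copperline Shipping BV, giving 43% + 48% = 91%.
Chain via Bluewater Manufacturing Inc. → Beacon Realty LP → Clearview Trust (R2): 51% × 25% × 49% × 35% = 2.186625% of Ironwood Textiles S.p.A.
Chain via Copperline Shipping BV → Orion Mining NL → Vantage Capital LLC (R2): 91% × 18% × 32% × 43% = 2.253888% of Ironwood Textiles S.p.A.
Direct interest in Ironwood Textiles S.p.A: 11%.
Aggregating (R3): 2.186625% + 2.253888% + 11% = 15.440513%.

15.440513%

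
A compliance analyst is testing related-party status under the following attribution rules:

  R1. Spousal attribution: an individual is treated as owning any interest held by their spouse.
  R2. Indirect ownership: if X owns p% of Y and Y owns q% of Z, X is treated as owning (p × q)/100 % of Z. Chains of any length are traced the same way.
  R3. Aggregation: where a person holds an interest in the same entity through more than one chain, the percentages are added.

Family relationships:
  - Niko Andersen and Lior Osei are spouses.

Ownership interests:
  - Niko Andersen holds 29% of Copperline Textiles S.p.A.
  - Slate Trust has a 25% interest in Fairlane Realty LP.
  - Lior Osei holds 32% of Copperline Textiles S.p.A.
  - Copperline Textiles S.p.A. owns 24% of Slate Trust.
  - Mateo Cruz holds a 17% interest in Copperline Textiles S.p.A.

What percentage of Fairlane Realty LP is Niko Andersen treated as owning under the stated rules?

By spousal attribution (R1), Niko Andersen is treated as also owning Lior Osei's interest in Copperline Textiles S.p.A, giving 29% + 32% = 61%.
Chain via Copperline Textiles S.p.A. → Slate Trust (R2): 61% × 24% × 25% = 3.66% of Fairlane Realty LP.

3.66%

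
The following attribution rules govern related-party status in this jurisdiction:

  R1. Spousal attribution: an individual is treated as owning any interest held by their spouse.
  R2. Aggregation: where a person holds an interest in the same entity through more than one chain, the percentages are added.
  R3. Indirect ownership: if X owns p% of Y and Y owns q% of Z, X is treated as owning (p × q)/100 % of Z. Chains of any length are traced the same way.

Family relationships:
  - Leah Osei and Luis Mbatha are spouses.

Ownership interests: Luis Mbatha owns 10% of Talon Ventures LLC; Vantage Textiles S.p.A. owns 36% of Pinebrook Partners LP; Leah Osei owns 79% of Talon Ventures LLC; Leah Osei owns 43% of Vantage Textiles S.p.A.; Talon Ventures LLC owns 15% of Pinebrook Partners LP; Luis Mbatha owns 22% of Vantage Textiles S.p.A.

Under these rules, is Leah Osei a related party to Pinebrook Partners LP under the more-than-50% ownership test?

By spousal attribution (R1), Leah Osei is treated as also owning Luis Mbatha's interest in Talon Ventures LLC, giving 79% + 10% = 89%.
By spousal attribution (R1), Leah Osei is treated as also owning Luis Mbatha's interest in Vantage Textiles S.p.A, giving 43% + 22% = 65%.
Chain via Talon Ventures LLC (R3): 89% × 15% = 13.35% of Pinebrook Partners LP.
Chain via Vantage Textiles S.p.A. (R3): 65% × 36% = 23.4% of Pinebrook Partners LP.
Aggregating (R2): 13.35% + 23.4% = 36.75%.
36.75% does not exceed the 50% threshold, so Leah is not a related party to Pinebrook Partners LP.

No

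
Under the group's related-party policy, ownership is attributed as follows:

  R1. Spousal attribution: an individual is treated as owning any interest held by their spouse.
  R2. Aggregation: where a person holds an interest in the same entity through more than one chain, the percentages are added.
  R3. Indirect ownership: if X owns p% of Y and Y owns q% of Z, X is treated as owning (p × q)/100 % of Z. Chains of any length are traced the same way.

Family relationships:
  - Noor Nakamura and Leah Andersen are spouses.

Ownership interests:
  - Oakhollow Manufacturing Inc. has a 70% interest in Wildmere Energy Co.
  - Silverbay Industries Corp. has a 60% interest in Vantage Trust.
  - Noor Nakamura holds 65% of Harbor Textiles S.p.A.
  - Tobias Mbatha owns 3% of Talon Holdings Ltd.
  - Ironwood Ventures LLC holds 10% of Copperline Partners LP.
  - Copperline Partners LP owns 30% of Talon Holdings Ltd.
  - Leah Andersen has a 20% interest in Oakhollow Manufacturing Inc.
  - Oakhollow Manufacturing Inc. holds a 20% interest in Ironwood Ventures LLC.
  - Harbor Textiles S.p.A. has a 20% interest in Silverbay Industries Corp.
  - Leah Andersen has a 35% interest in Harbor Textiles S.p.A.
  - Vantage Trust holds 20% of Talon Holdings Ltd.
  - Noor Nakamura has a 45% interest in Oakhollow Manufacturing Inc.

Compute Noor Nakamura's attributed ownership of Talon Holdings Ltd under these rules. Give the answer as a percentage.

By spousal attribution (R1), Noor Nakamura is treated as also owning Leah Andersen's interest in Oakhollow Manufacturing Inc, giving 45% + 20% = 65%.
By spousal attribution (R1), Noor Nakamura is treated as also owning Leah Andersen's interest in Harbor Textiles S.p.A, giving 65% + 35% = 100%.
Chain via Oakhollow Manufacturing Inc. → Ironwood Ventures LLC → Copperline Partners LP (R3): 65% × 20% × 10% × 30% = 0.39% of Talon Holdings Ltd.
Chain via Harbor Textiles S.p.A. → Silverbay Industries Corp. → Vantage Trust (R3): 100% × 20% × 60% × 20% = 2.4% of Talon Holdings Ltd.
Aggregating (R2): 0.39% + 2.4% = 2.79%.

2.79%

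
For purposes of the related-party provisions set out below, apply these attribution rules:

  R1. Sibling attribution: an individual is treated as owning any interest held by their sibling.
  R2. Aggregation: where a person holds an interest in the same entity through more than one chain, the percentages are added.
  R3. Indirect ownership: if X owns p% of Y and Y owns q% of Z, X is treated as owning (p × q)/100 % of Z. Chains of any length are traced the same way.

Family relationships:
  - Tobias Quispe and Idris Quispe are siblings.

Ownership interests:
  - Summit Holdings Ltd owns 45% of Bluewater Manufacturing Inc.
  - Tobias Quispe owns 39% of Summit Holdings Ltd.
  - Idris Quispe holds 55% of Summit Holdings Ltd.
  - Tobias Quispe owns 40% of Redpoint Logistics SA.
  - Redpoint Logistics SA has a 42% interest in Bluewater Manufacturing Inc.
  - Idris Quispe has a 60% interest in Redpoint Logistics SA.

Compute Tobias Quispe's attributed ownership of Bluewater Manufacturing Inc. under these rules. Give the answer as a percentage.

84.3%

By sibling attribution (R1), Tobias Quispe is treated as also owning Idris Quispe's interest in Summit Holdings Ltd, giving 39% + 55% = 94%.
By sibling attribution (R1), Tobias Quispe is treated as also owning Idris Quispe's interest in Redpoint Logistics SA, giving 40% + 60% = 100%.
Chain via Summit Holdings Ltd (R3): 94% × 45% = 42.3% of Bluewater Manufacturing Inc.
Chain via Redpoint Logistics SA (R3): 100% × 42% = 42% of Bluewater Manufacturing Inc.
Aggregating (R2): 42.3% + 42% = 84.3%.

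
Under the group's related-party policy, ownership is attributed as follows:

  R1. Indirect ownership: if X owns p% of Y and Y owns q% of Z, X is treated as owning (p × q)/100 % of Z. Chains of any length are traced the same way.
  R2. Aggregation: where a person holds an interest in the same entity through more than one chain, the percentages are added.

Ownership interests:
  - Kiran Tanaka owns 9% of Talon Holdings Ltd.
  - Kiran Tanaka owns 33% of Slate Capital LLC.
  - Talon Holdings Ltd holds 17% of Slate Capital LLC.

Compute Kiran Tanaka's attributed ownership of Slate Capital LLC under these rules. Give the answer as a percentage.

34.53%

Chain via Talon Holdings Ltd (R1): 9% × 17% = 1.53% of Slate Capital LLC.
Direct interest in Slate Capital LLC: 33%.
Aggregating (R2): 1.53% + 33% = 34.53%.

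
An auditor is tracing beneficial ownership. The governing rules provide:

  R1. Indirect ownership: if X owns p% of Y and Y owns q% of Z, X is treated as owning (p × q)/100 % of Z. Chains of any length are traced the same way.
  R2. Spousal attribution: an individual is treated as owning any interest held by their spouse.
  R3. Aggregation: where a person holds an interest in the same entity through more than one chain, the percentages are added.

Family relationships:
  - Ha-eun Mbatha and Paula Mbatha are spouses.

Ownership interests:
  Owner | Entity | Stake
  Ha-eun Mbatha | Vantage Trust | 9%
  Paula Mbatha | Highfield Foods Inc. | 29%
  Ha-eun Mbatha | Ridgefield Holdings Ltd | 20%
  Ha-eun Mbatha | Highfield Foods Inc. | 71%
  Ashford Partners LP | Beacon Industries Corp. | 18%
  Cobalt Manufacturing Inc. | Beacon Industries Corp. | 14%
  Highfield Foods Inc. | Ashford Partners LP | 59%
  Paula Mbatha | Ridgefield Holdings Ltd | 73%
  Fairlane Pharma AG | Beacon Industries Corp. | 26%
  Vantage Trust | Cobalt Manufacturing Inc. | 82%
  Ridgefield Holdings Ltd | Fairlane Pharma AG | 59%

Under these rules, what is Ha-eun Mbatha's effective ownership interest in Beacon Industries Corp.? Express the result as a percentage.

By spousal attribution (R2), Ha-eun Mbatha is treated as also owning Paula Mbatha's interest in Ridgefield Holdings Ltd, giving 20% + 73% = 93%.
By spousal attribution (R2), Ha-eun Mbatha is treated as also owning Paula Mbatha's interest in Highfield Foods Inc, giving 71% + 29% = 100%.
Chain via Ridgefield Holdings Ltd → Fairlane Pharma AG (R1): 93% × 59% × 26% = 14.2662% of Beacon Industries Corp.
Chain via Highfield Foods Inc. → Ashford Partners LP (R1): 100% × 59% × 18% = 10.62% of Beacon Industries Corp.
Chain via Vantage Trust → Cobalt Manufacturing Inc. (R1): 9% × 82% × 14% = 1.0332% of Beacon Industries Corp.
Aggregating (R3): 14.2662% + 10.62% + 1.0332% = 25.9194%.

25.9194%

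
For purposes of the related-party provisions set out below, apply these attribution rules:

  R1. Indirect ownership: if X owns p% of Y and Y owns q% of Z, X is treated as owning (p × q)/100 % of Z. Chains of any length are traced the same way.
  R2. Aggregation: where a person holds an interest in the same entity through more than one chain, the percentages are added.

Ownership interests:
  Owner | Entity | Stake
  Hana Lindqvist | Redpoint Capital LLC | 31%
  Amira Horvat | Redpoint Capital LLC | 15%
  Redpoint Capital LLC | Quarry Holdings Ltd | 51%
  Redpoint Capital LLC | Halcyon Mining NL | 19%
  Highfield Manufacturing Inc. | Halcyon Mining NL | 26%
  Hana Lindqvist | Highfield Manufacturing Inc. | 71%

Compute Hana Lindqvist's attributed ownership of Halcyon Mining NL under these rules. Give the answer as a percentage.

24.35%

Chain via Highfield Manufacturing Inc. (R1): 71% × 26% = 18.46% of Halcyon Mining NL.
Chain via Redpoint Capital LLC (R1): 31% × 19% = 5.89% of Halcyon Mining NL.
Aggregating (R2): 18.46% + 5.89% = 24.35%.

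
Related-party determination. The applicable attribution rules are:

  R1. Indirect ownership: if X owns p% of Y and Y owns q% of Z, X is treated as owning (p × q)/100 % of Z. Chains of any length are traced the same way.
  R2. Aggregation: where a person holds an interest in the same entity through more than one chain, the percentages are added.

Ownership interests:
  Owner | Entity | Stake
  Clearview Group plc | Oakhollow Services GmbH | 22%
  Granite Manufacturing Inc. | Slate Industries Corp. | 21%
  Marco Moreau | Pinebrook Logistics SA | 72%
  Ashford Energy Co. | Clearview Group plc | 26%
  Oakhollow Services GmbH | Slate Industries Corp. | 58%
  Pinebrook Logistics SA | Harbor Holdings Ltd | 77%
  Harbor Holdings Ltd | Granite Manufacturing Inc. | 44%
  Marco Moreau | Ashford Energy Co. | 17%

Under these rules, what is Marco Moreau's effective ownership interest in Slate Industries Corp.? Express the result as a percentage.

5.686648%

Chain via Ashford Energy Co. → Clearview Group plc → Oakhollow Services GmbH (R1): 17% × 26% × 22% × 58% = 0.563992% of Slate Industries Corp.
Chain via Pinebrook Logistics SA → Harbor Holdings Ltd → Granite Manufacturing Inc. (R1): 72% × 77% × 44% × 21% = 5.122656% of Slate Industries Corp.
Aggregating (R2): 0.563992% + 5.122656% = 5.686648%.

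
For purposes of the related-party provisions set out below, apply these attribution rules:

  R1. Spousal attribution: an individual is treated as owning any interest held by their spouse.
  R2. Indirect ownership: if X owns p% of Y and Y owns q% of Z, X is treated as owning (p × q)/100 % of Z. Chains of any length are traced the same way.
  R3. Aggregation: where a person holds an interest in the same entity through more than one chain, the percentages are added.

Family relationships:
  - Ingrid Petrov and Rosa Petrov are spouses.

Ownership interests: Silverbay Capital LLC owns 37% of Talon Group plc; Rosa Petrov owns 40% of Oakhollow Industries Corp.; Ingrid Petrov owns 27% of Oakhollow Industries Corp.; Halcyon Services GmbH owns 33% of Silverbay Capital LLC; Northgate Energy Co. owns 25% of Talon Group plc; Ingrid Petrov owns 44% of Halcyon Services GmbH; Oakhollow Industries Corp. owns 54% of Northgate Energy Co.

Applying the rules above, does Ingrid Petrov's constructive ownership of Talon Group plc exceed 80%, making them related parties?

By spousal attribution (R1), Ingrid Petrov is treated as also owning Rosa Petrov's interest in Oakhollow Industries Corp, giving 27% + 40% = 67%.
Chain via Oakhollow Industries Corp. → Northgate Energy Co. (R2): 67% × 54% × 25% = 9.045% of Talon Group plc.
Chain via Halcyon Services GmbH → Silverbay Capital LLC (R2): 44% × 33% × 37% = 5.3724% of Talon Group plc.
Aggregating (R3): 9.045% + 5.3724% = 14.4174%.
14.4174% does not exceed the 80% threshold, so Ingrid is not a related party to Talon Group plc.

No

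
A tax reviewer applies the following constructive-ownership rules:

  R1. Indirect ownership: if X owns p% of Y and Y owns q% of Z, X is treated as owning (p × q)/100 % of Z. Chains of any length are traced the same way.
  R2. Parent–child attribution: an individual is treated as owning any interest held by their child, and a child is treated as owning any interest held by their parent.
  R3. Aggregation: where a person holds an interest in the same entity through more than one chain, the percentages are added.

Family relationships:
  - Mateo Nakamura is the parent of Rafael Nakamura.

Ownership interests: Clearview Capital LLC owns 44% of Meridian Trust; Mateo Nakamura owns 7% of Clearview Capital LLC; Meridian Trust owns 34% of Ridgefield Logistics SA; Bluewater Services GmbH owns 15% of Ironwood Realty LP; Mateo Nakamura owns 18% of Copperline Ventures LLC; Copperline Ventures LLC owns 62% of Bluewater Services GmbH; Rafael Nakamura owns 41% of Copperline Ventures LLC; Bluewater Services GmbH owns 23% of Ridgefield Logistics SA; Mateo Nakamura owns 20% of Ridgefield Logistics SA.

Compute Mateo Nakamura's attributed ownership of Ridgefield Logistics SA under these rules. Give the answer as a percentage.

By parent–child attribution (R2), Mateo Nakamura is treated as also owning Rafael Nakamura's interest in Copperline Ventures LLC, giving 18% + 41% = 59%.
Chain via Copperline Ventures LLC → Bluewater Services GmbH (R1): 59% × 62% × 23% = 8.4134% of Ridgefield Logistics SA.
Chain via Clearview Capital LLC → Meridian Trust (R1): 7% × 44% × 34% = 1.0472% of Ridgefield Logistics SA.
Direct interest in Ridgefield Logistics SA: 20%.
Aggregating (R3): 8.4134% + 1.0472% + 20% = 29.4606%.

29.4606%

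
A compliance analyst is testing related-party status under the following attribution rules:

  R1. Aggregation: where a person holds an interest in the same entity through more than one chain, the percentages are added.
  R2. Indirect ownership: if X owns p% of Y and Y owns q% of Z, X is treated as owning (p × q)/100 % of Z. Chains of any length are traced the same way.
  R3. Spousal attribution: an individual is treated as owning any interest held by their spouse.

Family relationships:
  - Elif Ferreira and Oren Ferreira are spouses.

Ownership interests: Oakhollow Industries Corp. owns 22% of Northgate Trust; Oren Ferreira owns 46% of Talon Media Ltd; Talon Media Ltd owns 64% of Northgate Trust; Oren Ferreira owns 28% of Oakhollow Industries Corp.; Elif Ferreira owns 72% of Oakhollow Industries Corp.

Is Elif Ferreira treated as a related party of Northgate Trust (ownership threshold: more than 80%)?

No

By spousal attribution (R3), Elif Ferreira is treated as also owning Oren Ferreira's interest in Oakhollow Industries Corp, giving 72% + 28% = 100%.
By spousal attribution (R3), Elif Ferreira is treated as owning Oren Ferreira's 46% interest in Talon Media Ltd.
Chain via Oakhollow Industries Corp. (R2): 100% × 22% = 22% of Northgate Trust.
Chain via Talon Media Ltd (R2): 46% × 64% = 29.44% of Northgate Trust.
Aggregating (R1): 22% + 29.44% = 51.44%.
51.44% does not exceed the 80% threshold, so Elif is not a related party to Northgate Trust.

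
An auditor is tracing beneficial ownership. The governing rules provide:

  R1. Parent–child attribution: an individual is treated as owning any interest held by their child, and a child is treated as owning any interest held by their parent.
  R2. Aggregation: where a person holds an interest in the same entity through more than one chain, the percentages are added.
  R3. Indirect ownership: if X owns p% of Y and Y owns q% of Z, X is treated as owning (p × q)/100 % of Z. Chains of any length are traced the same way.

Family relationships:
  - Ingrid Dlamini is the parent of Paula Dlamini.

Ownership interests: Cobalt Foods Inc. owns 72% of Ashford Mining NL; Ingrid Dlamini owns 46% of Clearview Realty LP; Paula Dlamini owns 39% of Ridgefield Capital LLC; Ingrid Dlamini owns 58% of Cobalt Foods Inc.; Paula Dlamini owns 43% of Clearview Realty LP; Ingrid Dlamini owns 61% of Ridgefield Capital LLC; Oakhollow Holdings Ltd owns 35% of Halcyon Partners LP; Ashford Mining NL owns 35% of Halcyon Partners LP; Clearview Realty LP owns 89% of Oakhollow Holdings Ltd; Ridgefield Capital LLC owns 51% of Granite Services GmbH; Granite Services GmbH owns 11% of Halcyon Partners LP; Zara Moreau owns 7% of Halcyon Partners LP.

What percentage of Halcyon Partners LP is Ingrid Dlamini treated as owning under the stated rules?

47.9495%

By parent–child attribution (R1), Ingrid Dlamini is treated as also owning Paula Dlamini's interest in Ridgefield Capital LLC, giving 61% + 39% = 100%.
By parent–child attribution (R1), Ingrid Dlamini is treated as also owning Paula Dlamini's interest in Clearview Realty LP, giving 46% + 43% = 89%.
Chain via Ridgefield Capital LLC → Granite Services GmbH (R3): 100% × 51% × 11% = 5.61% of Halcyon Partners LP.
Chain via Cobalt Foods Inc. → Ashford Mining NL (R3): 58% × 72% × 35% = 14.616% of Halcyon Partners LP.
Chain via Clearview Realty LP → Oakhollow Holdings Ltd (R3): 89% × 89% × 35% = 27.7235% of Halcyon Partners LP.
Aggregating (R2): 5.61% + 14.616% + 27.7235% = 47.9495%.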